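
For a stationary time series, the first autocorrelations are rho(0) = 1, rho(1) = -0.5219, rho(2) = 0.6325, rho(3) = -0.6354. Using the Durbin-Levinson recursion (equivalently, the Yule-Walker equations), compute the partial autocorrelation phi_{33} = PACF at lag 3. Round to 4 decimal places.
\phi_{33} = -0.3829

The PACF at lag k is phi_{kk}, the last component of the solution
to the Yule-Walker system G_k phi = r_k where
  (G_k)_{ij} = rho(|i - j|), (r_k)_i = rho(i), i,j = 1..k.
Equivalently, Durbin-Levinson gives phi_{kk} iteratively:
  phi_{11} = rho(1)
  phi_{kk} = [rho(k) - sum_{j=1..k-1} phi_{k-1,j} rho(k-j)]
            / [1 - sum_{j=1..k-1} phi_{k-1,j} rho(j)],
  phi_{k,j} = phi_{k-1,j} - phi_{kk} phi_{k-1,k-j},  j = 1..k-1.
Step k = 1:
  phi_11 = rho(1) = -0.5219.
Step k = 2:
  phi_22 = [rho(2) - phi_11 rho(1)] / [1 - phi_11 rho(1)] = [0.6325 - (-0.5219)(-0.5219)] / [1 - (-0.5219)(-0.5219)]
         = 0.36012039 / 0.72762039 = 0.494929.
  Update: phi_21 = phi_11 - phi_22 phi_11 = -0.5219 - (0.494929)(-0.5219) = -0.263597.
Step k = 3:
  phi_33 = [rho(3) - phi_21 rho(2) - phi_22 rho(1)] / [1 - phi_21 rho(1) - phi_22 rho(2)]
    numerator   = -0.6354 - (-0.263597)(0.6325) - (0.494929)(-0.5219) = -0.21037174
    denominator = 1 - (-0.263597)(-0.5219) - (0.494929)(0.6325) = 0.54938639
  phi_33 = -0.21037174 / 0.54938639 = -0.3829.
Therefore phi_{33} = -0.3829.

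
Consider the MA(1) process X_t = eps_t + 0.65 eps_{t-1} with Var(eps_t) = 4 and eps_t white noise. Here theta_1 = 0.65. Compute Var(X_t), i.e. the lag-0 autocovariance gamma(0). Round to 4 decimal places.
\gamma(0) = 5.6900

For an MA(q) process X_t = eps_t + sum_i theta_i eps_{t-i} with
Var(eps_t) = sigma^2, the variance is
  gamma(0) = sigma^2 * (1 + sum_i theta_i^2).
  sum_i theta_i^2 = (0.65)^2 = 0.4225.
  gamma(0) = 4 * (1 + 0.4225) = 4 * 1.4225 = 5.69, which rounds to 5.6900.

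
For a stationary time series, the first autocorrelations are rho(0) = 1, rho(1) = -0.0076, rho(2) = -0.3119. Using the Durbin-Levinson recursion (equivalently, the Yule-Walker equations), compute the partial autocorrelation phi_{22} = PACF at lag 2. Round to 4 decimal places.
\phi_{22} = -0.3120

The PACF at lag k is phi_{kk}, the last component of the solution
to the Yule-Walker system G_k phi = r_k where
  (G_k)_{ij} = rho(|i - j|), (r_k)_i = rho(i), i,j = 1..k.
Equivalently, Durbin-Levinson gives phi_{kk} iteratively:
  phi_{11} = rho(1)
  phi_{kk} = [rho(k) - sum_{j=1..k-1} phi_{k-1,j} rho(k-j)]
            / [1 - sum_{j=1..k-1} phi_{k-1,j} rho(j)],
  phi_{k,j} = phi_{k-1,j} - phi_{kk} phi_{k-1,k-j},  j = 1..k-1.
Step k = 1:
  phi_11 = rho(1) = -0.0076.
Step k = 2:
  phi_22 = [rho(2) - phi_11 rho(1)] / [1 - phi_11 rho(1)] = [-0.3119 - (-0.0076)(-0.0076)] / [1 - (-0.0076)(-0.0076)]
         = -0.31195776 / 0.99994224 = -0.312.
Therefore phi_{22} = -0.3120.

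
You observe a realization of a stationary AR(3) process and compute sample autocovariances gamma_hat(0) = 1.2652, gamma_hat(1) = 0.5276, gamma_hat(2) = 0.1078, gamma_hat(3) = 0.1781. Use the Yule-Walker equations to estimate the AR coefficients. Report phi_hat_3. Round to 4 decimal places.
\hat\phi_{3} = 0.1790

The Yule-Walker equations for an AR(p) process read, in matrix form,
  Gamma_p phi = r_p,   with   (Gamma_p)_{ij} = gamma(|i - j|),
                       (r_p)_i = gamma(i),   i,j = 1..p.
Substitute the sample gammas (Toeplitz matrix and right-hand side of size 3):
  Gamma_p = [[1.2652, 0.5276, 0.1078], [0.5276, 1.2652, 0.5276], [0.1078, 0.5276, 1.2652]]
  r_p     = [0.5276, 0.1078, 0.1781]
Written out (R1..R3):
  (R1) 1.2652 phi_1 + 0.5276 phi_2 + 0.1078 phi_3 = 0.5276
  (R2) 0.5276 phi_1 + 1.2652 phi_2 + 0.5276 phi_3 = 0.1078
  (R3) 0.1078 phi_1 + 0.5276 phi_2 + 1.2652 phi_3 = 0.1781
Gaussian elimination:
  R2 <- R2 - (0.5276/1.2652) R1 = R2 - (0.417009) R1:  1.045186 phi_2 + 0.482646 phi_3 = -0.112214
  R3 <- R3 - (0.1078/1.2652) R1 = R3 - (0.085204) R1:  0.482646 phi_2 + 1.256015 phi_3 = 0.133146
  R3 <- R3 - (0.482646/1.045186) R2 = R3 - (0.46178) R2:  1.033138 phi_3 = 0.184965
Back-substitution:
  phi_hat_3 = 0.184965 / 1.033138 = 0.179032
  phi_hat_2 = (-0.112214 - (0.482646)(0.179032)) / 1.045186 = -0.190036
  phi_hat_1 = (0.5276 - (0.5276)(-0.190036) - (0.1078)(0.179032)) / 1.2652 = 0.481002
So phi_hat = [0.4810, -0.1900, 0.1790].
Therefore phi_hat_3 = 0.1790.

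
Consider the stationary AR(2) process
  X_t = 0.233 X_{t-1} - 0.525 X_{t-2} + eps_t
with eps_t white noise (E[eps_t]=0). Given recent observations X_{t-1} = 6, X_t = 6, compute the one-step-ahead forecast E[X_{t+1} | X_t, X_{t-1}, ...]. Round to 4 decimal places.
E[X_{t+1} \mid \mathcal F_t] = -1.7520

For an AR(p) model X_t = c + sum_i phi_i X_{t-i} + eps_t, the
one-step-ahead conditional mean is
  E[X_{t+1} | X_t, ...] = c + sum_i phi_i X_{t+1-i}.
Substitute known values:
  E[X_{t+1} | ...] = (0.233) * (6) + (-0.525) * (6)
                   = -1.7520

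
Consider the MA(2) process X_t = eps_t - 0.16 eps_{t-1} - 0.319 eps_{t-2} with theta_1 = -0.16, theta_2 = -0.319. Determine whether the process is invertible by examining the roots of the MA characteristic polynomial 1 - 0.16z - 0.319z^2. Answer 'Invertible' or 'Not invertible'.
\text{Invertible}

The MA(q) characteristic polynomial is P(z) = 1 - 0.16z - 0.319z^2.
Invertibility requires all roots to lie outside the unit circle, i.e. |z| > 1 for every root.
Set 1 + (-0.16) z + (-0.319) z^2 = 0, i.e. a z^2 + b z + c = 0 with a = -0.319, b = -0.16, c = 1.
Discriminant D = b^2 - 4ac = (-0.16)^2 - 4*(-0.319)*1 = 0.0256 - (-1.276) = 1.3016.
D >= 0, so the roots are real: z = (-b +/- sqrt(D)) / (2a) = (0.16 +/- 1.140877) / (-0.638).
  z_1 = (0.16 + 1.140877) / (-0.638) = -2.039,   |z_1| = 2.039.
  z_2 = (0.16 - 1.140877) / (-0.638) = 1.5374,   |z_2| = 1.5374.
Moduli of all roots: 2.0390, 1.5374.
All moduli strictly greater than 1? Yes.
Verdict: Invertible.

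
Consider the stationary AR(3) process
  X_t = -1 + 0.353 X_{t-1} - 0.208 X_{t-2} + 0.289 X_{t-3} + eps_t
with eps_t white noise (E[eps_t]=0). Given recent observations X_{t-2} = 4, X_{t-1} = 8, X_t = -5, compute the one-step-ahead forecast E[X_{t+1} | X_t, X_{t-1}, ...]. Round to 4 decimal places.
E[X_{t+1} \mid \mathcal F_t] = -3.2730

For an AR(p) model X_t = c + sum_i phi_i X_{t-i} + eps_t, the
one-step-ahead conditional mean is
  E[X_{t+1} | X_t, ...] = c + sum_i phi_i X_{t+1-i}.
Substitute known values:
  E[X_{t+1} | ...] = -1 + (0.353) * (-5) + (-0.208) * (8) + (0.289) * (4)
                   = -3.2730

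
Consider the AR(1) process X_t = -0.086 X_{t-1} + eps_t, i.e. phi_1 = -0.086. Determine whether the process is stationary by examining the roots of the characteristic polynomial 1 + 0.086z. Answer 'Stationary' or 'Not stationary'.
\text{Stationary}

The AR(p) characteristic polynomial is P(z) = 1 + 0.086z.
Stationarity requires all roots to lie outside the unit circle, i.e. |z| > 1 for every root.
This is linear in z: 1 + (0.086) z = 0  =>  z = -1/(0.086) = -11.627907,  |z| = 11.627907.
Moduli of all roots: 11.6279.
All moduli strictly greater than 1? Yes.
Verdict: Stationary.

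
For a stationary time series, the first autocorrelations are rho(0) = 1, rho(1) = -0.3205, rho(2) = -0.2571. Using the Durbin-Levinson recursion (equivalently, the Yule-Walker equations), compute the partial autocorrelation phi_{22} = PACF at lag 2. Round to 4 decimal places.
\phi_{22} = -0.4010

The PACF at lag k is phi_{kk}, the last component of the solution
to the Yule-Walker system G_k phi = r_k where
  (G_k)_{ij} = rho(|i - j|), (r_k)_i = rho(i), i,j = 1..k.
Equivalently, Durbin-Levinson gives phi_{kk} iteratively:
  phi_{11} = rho(1)
  phi_{kk} = [rho(k) - sum_{j=1..k-1} phi_{k-1,j} rho(k-j)]
            / [1 - sum_{j=1..k-1} phi_{k-1,j} rho(j)],
  phi_{k,j} = phi_{k-1,j} - phi_{kk} phi_{k-1,k-j},  j = 1..k-1.
Step k = 1:
  phi_11 = rho(1) = -0.3205.
Step k = 2:
  phi_22 = [rho(2) - phi_11 rho(1)] / [1 - phi_11 rho(1)] = [-0.2571 - (-0.3205)(-0.3205)] / [1 - (-0.3205)(-0.3205)]
         = -0.35982025 / 0.89727975 = -0.401.
Therefore phi_{22} = -0.4010.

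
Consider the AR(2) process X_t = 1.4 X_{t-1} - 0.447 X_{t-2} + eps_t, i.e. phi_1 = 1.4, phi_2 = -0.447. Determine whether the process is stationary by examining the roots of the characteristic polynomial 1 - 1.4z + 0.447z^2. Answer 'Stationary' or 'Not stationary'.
\text{Stationary}

The AR(p) characteristic polynomial is P(z) = 1 - 1.4z + 0.447z^2.
Stationarity requires all roots to lie outside the unit circle, i.e. |z| > 1 for every root.
Set 1 + (-1.4) z + (0.447) z^2 = 0, i.e. a z^2 + b z + c = 0 with a = 0.447, b = -1.4, c = 1.
Discriminant D = b^2 - 4ac = (-1.4)^2 - 4*(0.447)*1 = 1.96 - (1.788) = 0.172.
D >= 0, so the roots are real: z = (-b +/- sqrt(D)) / (2a) = (1.4 +/- 0.414729) / (0.894).
  z_1 = (1.4 + 0.414729) / (0.894) = 2.0299,   |z_1| = 2.0299.
  z_2 = (1.4 - 0.414729) / (0.894) = 1.1021,   |z_2| = 1.1021.
Moduli of all roots: 2.0299, 1.1021.
All moduli strictly greater than 1? Yes.
Verdict: Stationary.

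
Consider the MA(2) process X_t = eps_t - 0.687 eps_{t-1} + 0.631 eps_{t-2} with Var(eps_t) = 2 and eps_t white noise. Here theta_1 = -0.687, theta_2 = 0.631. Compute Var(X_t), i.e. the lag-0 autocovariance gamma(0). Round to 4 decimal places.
\gamma(0) = 3.7403

For an MA(q) process X_t = eps_t + sum_i theta_i eps_{t-i} with
Var(eps_t) = sigma^2, the variance is
  gamma(0) = sigma^2 * (1 + sum_i theta_i^2).
  sum_i theta_i^2 = (-0.687)^2 + (0.631)^2 = 0.471969 + 0.398161 = 0.87013.
  gamma(0) = 2 * (1 + 0.87013) = 2 * 1.87013 = 3.74026, which rounds to 3.7403.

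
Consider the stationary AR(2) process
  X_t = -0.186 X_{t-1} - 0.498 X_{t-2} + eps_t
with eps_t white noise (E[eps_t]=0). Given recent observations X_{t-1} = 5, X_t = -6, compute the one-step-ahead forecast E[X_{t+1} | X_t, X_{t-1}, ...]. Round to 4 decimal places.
E[X_{t+1} \mid \mathcal F_t] = -1.3740

For an AR(p) model X_t = c + sum_i phi_i X_{t-i} + eps_t, the
one-step-ahead conditional mean is
  E[X_{t+1} | X_t, ...] = c + sum_i phi_i X_{t+1-i}.
Substitute known values:
  E[X_{t+1} | ...] = (-0.186) * (-6) + (-0.498) * (5)
                   = -1.3740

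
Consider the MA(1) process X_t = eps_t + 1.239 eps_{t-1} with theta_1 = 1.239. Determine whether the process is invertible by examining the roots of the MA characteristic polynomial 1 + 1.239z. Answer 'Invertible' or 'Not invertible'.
\text{Not invertible}

The MA(q) characteristic polynomial is P(z) = 1 + 1.239z.
Invertibility requires all roots to lie outside the unit circle, i.e. |z| > 1 for every root.
This is linear in z: 1 + (1.239) z = 0  =>  z = -1/(1.239) = -0.807103,  |z| = 0.807103.
Moduli of all roots: 0.8071.
All moduli strictly greater than 1? No.
Verdict: Not invertible.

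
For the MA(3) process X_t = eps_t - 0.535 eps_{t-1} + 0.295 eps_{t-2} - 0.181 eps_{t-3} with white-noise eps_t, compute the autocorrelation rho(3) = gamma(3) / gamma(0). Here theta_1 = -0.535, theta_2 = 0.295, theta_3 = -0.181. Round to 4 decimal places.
\rho(3) = -0.1287

For an MA(q) process with theta_0 = 1, the autocovariance is
  gamma(k) = sigma^2 * sum_{i=0..q-k} theta_i * theta_{i+k},
and rho(k) = gamma(k) / gamma(0). Sigma^2 cancels.
  numerator   = (1)*(-0.181) = -0.181.
  denominator = (1)^2 + (-0.535)^2 + (0.295)^2 + (-0.181)^2 = 1.406011.
  rho(3) = -0.181 / 1.406011 = -0.1287.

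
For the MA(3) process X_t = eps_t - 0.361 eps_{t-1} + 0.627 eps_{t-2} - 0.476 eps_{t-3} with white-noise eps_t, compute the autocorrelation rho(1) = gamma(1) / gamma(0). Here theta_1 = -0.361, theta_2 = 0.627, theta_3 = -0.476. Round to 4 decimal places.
\rho(1) = -0.5062

For an MA(q) process with theta_0 = 1, the autocovariance is
  gamma(k) = sigma^2 * sum_{i=0..q-k} theta_i * theta_{i+k},
and rho(k) = gamma(k) / gamma(0). Sigma^2 cancels.
  numerator   = (1)*(-0.361) + (-0.361)*(0.627) + (0.627)*(-0.476) = -0.885799.
  denominator = (1)^2 + (-0.361)^2 + (0.627)^2 + (-0.476)^2 = 1.750026.
  rho(1) = -0.885799 / 1.750026 = -0.5062.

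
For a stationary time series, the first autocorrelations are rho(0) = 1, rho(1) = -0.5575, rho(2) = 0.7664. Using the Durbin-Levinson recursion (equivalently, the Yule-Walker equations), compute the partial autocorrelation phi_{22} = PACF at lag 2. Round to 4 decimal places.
\phi_{22} = 0.6611

The PACF at lag k is phi_{kk}, the last component of the solution
to the Yule-Walker system G_k phi = r_k where
  (G_k)_{ij} = rho(|i - j|), (r_k)_i = rho(i), i,j = 1..k.
Equivalently, Durbin-Levinson gives phi_{kk} iteratively:
  phi_{11} = rho(1)
  phi_{kk} = [rho(k) - sum_{j=1..k-1} phi_{k-1,j} rho(k-j)]
            / [1 - sum_{j=1..k-1} phi_{k-1,j} rho(j)],
  phi_{k,j} = phi_{k-1,j} - phi_{kk} phi_{k-1,k-j},  j = 1..k-1.
Step k = 1:
  phi_11 = rho(1) = -0.5575.
Step k = 2:
  phi_22 = [rho(2) - phi_11 rho(1)] / [1 - phi_11 rho(1)] = [0.7664 - (-0.5575)(-0.5575)] / [1 - (-0.5575)(-0.5575)]
         = 0.45559375 / 0.68919375 = 0.6611.
Therefore phi_{22} = 0.6611.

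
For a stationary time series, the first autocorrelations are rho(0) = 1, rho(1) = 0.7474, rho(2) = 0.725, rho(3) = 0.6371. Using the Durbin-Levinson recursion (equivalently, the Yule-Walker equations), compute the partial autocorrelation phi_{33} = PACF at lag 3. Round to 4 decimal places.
\phi_{33} = 0.0469

The PACF at lag k is phi_{kk}, the last component of the solution
to the Yule-Walker system G_k phi = r_k where
  (G_k)_{ij} = rho(|i - j|), (r_k)_i = rho(i), i,j = 1..k.
Equivalently, Durbin-Levinson gives phi_{kk} iteratively:
  phi_{11} = rho(1)
  phi_{kk} = [rho(k) - sum_{j=1..k-1} phi_{k-1,j} rho(k-j)]
            / [1 - sum_{j=1..k-1} phi_{k-1,j} rho(j)],
  phi_{k,j} = phi_{k-1,j} - phi_{kk} phi_{k-1,k-j},  j = 1..k-1.
Step k = 1:
  phi_11 = rho(1) = 0.7474.
Step k = 2:
  phi_22 = [rho(2) - phi_11 rho(1)] / [1 - phi_11 rho(1)] = [0.725 - (0.7474)(0.7474)] / [1 - (0.7474)(0.7474)]
         = 0.16639324 / 0.44139324 = 0.376973.
  Update: phi_21 = phi_11 - phi_22 phi_11 = 0.7474 - (0.376973)(0.7474) = 0.465651.
Step k = 3:
  phi_33 = [rho(3) - phi_21 rho(2) - phi_22 rho(1)] / [1 - phi_21 rho(1) - phi_22 rho(2)]
    numerator   = 0.6371 - (0.465651)(0.725) - (0.376973)(0.7474) = 0.0177539
    denominator = 1 - (0.465651)(0.7474) - (0.376973)(0.725) = 0.37866752
  phi_33 = 0.0177539 / 0.37866752 = 0.0469.
Therefore phi_{33} = 0.0469.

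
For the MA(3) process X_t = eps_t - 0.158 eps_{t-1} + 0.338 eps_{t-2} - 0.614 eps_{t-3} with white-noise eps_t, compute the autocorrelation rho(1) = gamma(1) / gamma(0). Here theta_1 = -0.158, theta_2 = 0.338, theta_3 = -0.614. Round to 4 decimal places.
\rho(1) = -0.2763

For an MA(q) process with theta_0 = 1, the autocovariance is
  gamma(k) = sigma^2 * sum_{i=0..q-k} theta_i * theta_{i+k},
and rho(k) = gamma(k) / gamma(0). Sigma^2 cancels.
  numerator   = (1)*(-0.158) + (-0.158)*(0.338) + (0.338)*(-0.614) = -0.418936.
  denominator = (1)^2 + (-0.158)^2 + (0.338)^2 + (-0.614)^2 = 1.516204.
  rho(1) = -0.418936 / 1.516204 = -0.2763.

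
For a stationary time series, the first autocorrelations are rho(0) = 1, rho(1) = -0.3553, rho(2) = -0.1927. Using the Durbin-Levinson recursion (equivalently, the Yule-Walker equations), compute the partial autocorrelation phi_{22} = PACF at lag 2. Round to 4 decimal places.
\phi_{22} = -0.3650

The PACF at lag k is phi_{kk}, the last component of the solution
to the Yule-Walker system G_k phi = r_k where
  (G_k)_{ij} = rho(|i - j|), (r_k)_i = rho(i), i,j = 1..k.
Equivalently, Durbin-Levinson gives phi_{kk} iteratively:
  phi_{11} = rho(1)
  phi_{kk} = [rho(k) - sum_{j=1..k-1} phi_{k-1,j} rho(k-j)]
            / [1 - sum_{j=1..k-1} phi_{k-1,j} rho(j)],
  phi_{k,j} = phi_{k-1,j} - phi_{kk} phi_{k-1,k-j},  j = 1..k-1.
Step k = 1:
  phi_11 = rho(1) = -0.3553.
Step k = 2:
  phi_22 = [rho(2) - phi_11 rho(1)] / [1 - phi_11 rho(1)] = [-0.1927 - (-0.3553)(-0.3553)] / [1 - (-0.3553)(-0.3553)]
         = -0.31893809 / 0.87376191 = -0.365.
Therefore phi_{22} = -0.3650.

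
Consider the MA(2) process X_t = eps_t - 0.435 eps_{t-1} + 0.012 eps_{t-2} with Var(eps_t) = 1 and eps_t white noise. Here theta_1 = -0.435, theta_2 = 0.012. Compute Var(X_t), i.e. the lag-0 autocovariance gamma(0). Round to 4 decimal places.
\gamma(0) = 1.1894

For an MA(q) process X_t = eps_t + sum_i theta_i eps_{t-i} with
Var(eps_t) = sigma^2, the variance is
  gamma(0) = sigma^2 * (1 + sum_i theta_i^2).
  sum_i theta_i^2 = (-0.435)^2 + (0.012)^2 = 0.189225 + 0.000144 = 0.189369.
  gamma(0) = 1 * (1 + 0.189369) = 1 * 1.189369 = 1.189369, which rounds to 1.1894.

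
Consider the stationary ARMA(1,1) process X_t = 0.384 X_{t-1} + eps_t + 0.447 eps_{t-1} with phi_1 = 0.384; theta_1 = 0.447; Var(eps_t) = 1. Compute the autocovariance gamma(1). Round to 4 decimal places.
\gamma(1) = 1.1420

Multiply the model equation by X_{t-k} and take expectations. With theta_0 = psi_0 = 1 and psi_j the MA(infinity) weights, this gives
  gamma(k) - sum_i phi_i gamma(k-i) = c_k,
  c_k = sigma^2 * sum_{j=k..q} theta_j psi_{j-k}   (c_k = 0 for k > q),
using gamma(-m) = gamma(m).
psi-weights needed (psi_j = theta_j + sum_i phi_i psi_{j-i}):
  psi_1 = theta_1 + phi_1 = 0.447 + (0.384) = 0.831
Right-hand sides:
  c_0 = sigma^2 (1 + theta_1 psi_1) = 1 * (1 + (0.447)(0.831)) = 1 * 1.371457 = 1.371457
  c_1 = sigma^2 theta_1 = 1 * (0.447) = 0.447
  c_2 = 0
Equations for k = 0 and k = 1 (AR order 1):
  gamma(0) = phi_1 gamma(1) + c_0
  gamma(1) = phi_1 gamma(0) + c_1
Substituting the second into the first: gamma(0) (1 - phi_1^2) = c_0 + phi_1 c_1, so
  gamma(0) = (c_0 + phi_1 c_1) / (1 - phi_1^2) = (1.371457 + (0.384)(0.447)) / (1 - (0.384)^2) = 1.543105 / 0.852544 = 1.81.
  gamma(1) = phi_1 gamma(0) + c_1 = (0.384)(1.81) + (0.447) = 1.14204.
Therefore gamma(1) = 1.1420 (to 4 decimal places).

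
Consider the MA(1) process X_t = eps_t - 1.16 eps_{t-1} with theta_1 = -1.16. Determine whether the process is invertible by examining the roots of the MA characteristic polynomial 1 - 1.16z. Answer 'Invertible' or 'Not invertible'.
\text{Not invertible}

The MA(q) characteristic polynomial is P(z) = 1 - 1.16z.
Invertibility requires all roots to lie outside the unit circle, i.e. |z| > 1 for every root.
This is linear in z: 1 + (-1.16) z = 0  =>  z = -1/(-1.16) = 0.862069,  |z| = 0.862069.
Moduli of all roots: 0.8621.
All moduli strictly greater than 1? No.
Verdict: Not invertible.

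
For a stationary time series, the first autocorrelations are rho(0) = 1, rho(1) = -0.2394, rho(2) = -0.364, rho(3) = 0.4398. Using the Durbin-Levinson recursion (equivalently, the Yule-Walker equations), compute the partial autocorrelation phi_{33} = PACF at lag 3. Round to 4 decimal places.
\phi_{33} = 0.2740

The PACF at lag k is phi_{kk}, the last component of the solution
to the Yule-Walker system G_k phi = r_k where
  (G_k)_{ij} = rho(|i - j|), (r_k)_i = rho(i), i,j = 1..k.
Equivalently, Durbin-Levinson gives phi_{kk} iteratively:
  phi_{11} = rho(1)
  phi_{kk} = [rho(k) - sum_{j=1..k-1} phi_{k-1,j} rho(k-j)]
            / [1 - sum_{j=1..k-1} phi_{k-1,j} rho(j)],
  phi_{k,j} = phi_{k-1,j} - phi_{kk} phi_{k-1,k-j},  j = 1..k-1.
Step k = 1:
  phi_11 = rho(1) = -0.2394.
Step k = 2:
  phi_22 = [rho(2) - phi_11 rho(1)] / [1 - phi_11 rho(1)] = [-0.364 - (-0.2394)(-0.2394)] / [1 - (-0.2394)(-0.2394)]
         = -0.42131236 / 0.94268764 = -0.446927.
  Update: phi_21 = phi_11 - phi_22 phi_11 = -0.2394 - (-0.446927)(-0.2394) = -0.346394.
Step k = 3:
  phi_33 = [rho(3) - phi_21 rho(2) - phi_22 rho(1)] / [1 - phi_21 rho(1) - phi_22 rho(2)]
    numerator   = 0.4398 - (-0.346394)(-0.364) - (-0.446927)(-0.2394) = 0.20671821
    denominator = 1 - (-0.346394)(-0.2394) - (-0.446927)(-0.364) = 0.75439186
  phi_33 = 0.20671821 / 0.75439186 = 0.274.
Therefore phi_{33} = 0.2740.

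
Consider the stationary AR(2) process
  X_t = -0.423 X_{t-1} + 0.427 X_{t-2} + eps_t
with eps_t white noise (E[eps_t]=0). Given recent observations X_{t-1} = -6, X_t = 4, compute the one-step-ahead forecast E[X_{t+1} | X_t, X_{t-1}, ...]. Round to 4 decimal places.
E[X_{t+1} \mid \mathcal F_t] = -4.2540

For an AR(p) model X_t = c + sum_i phi_i X_{t-i} + eps_t, the
one-step-ahead conditional mean is
  E[X_{t+1} | X_t, ...] = c + sum_i phi_i X_{t+1-i}.
Substitute known values:
  E[X_{t+1} | ...] = (-0.423) * (4) + (0.427) * (-6)
                   = -4.2540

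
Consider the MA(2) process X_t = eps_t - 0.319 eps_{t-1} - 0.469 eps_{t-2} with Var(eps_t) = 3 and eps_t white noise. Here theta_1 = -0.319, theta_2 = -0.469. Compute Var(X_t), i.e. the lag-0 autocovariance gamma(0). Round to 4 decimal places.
\gamma(0) = 3.9652

For an MA(q) process X_t = eps_t + sum_i theta_i eps_{t-i} with
Var(eps_t) = sigma^2, the variance is
  gamma(0) = sigma^2 * (1 + sum_i theta_i^2).
  sum_i theta_i^2 = (-0.319)^2 + (-0.469)^2 = 0.101761 + 0.219961 = 0.321722.
  gamma(0) = 3 * (1 + 0.321722) = 3 * 1.321722 = 3.965166, which rounds to 3.9652.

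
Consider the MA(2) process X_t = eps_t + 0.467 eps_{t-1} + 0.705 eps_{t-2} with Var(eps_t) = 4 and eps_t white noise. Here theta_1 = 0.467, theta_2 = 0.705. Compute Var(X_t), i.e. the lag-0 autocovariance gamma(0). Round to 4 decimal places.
\gamma(0) = 6.8605

For an MA(q) process X_t = eps_t + sum_i theta_i eps_{t-i} with
Var(eps_t) = sigma^2, the variance is
  gamma(0) = sigma^2 * (1 + sum_i theta_i^2).
  sum_i theta_i^2 = (0.467)^2 + (0.705)^2 = 0.218089 + 0.497025 = 0.715114.
  gamma(0) = 4 * (1 + 0.715114) = 4 * 1.715114 = 6.860456, which rounds to 6.8605.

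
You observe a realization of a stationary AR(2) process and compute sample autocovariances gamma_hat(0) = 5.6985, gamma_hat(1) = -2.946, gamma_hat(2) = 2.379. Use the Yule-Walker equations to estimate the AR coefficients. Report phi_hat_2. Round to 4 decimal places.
\hat\phi_{2} = 0.2050

The Yule-Walker equations for an AR(p) process read, in matrix form,
  Gamma_p phi = r_p,   with   (Gamma_p)_{ij} = gamma(|i - j|),
                       (r_p)_i = gamma(i),   i,j = 1..p.
Substitute the sample gammas (Toeplitz matrix and right-hand side of size 2):
  Gamma_p = [[5.6985, -2.946], [-2.946, 5.6985]]
  r_p     = [-2.946, 2.379]
Written out:
  5.6985 phi_1 - 2.946 phi_2 = -2.946
  -2.946 phi_1 + 5.6985 phi_2 = 2.379
Solve by Cramer's rule:
  det = gamma(0)^2 - gamma(1)^2 = (5.6985)^2 - (-2.946)^2 = 32.47290225 - 8.678916 = 23.79398625
  phi_hat_1 = [gamma(1) gamma(0) - gamma(1) gamma(2)] / det = [(-2.946)(5.6985) - (-2.946)(2.379)] / 23.79398625 = -9.779247 / 23.79398625 = -0.411
  phi_hat_2 = [gamma(0) gamma(2) - gamma(1)^2] / det = [(5.6985)(2.379) - (-2.946)^2] / 23.79398625 = 4.8778155 / 23.79398625 = 0.205
So phi_hat = [-0.4110, 0.2050].
Therefore phi_hat_2 = 0.2050.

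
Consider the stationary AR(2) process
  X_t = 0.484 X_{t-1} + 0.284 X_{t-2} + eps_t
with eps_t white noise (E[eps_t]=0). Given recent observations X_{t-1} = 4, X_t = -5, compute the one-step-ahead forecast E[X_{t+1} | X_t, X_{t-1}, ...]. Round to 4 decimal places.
E[X_{t+1} \mid \mathcal F_t] = -1.2840

For an AR(p) model X_t = c + sum_i phi_i X_{t-i} + eps_t, the
one-step-ahead conditional mean is
  E[X_{t+1} | X_t, ...] = c + sum_i phi_i X_{t+1-i}.
Substitute known values:
  E[X_{t+1} | ...] = (0.484) * (-5) + (0.284) * (4)
                   = -1.2840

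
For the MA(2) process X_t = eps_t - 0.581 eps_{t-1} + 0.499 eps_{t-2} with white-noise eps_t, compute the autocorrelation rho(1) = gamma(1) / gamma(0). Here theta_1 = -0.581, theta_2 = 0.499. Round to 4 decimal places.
\rho(1) = -0.5489

For an MA(q) process with theta_0 = 1, the autocovariance is
  gamma(k) = sigma^2 * sum_{i=0..q-k} theta_i * theta_{i+k},
and rho(k) = gamma(k) / gamma(0). Sigma^2 cancels.
  numerator   = (1)*(-0.581) + (-0.581)*(0.499) = -0.870919.
  denominator = (1)^2 + (-0.581)^2 + (0.499)^2 = 1.586562.
  rho(1) = -0.870919 / 1.586562 = -0.5489.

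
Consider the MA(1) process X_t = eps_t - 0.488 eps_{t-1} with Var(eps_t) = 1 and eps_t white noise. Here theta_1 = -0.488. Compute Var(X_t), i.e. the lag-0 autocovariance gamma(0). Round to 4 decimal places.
\gamma(0) = 1.2381

For an MA(q) process X_t = eps_t + sum_i theta_i eps_{t-i} with
Var(eps_t) = sigma^2, the variance is
  gamma(0) = sigma^2 * (1 + sum_i theta_i^2).
  sum_i theta_i^2 = (-0.488)^2 = 0.238144.
  gamma(0) = 1 * (1 + 0.238144) = 1 * 1.238144 = 1.238144, which rounds to 1.2381.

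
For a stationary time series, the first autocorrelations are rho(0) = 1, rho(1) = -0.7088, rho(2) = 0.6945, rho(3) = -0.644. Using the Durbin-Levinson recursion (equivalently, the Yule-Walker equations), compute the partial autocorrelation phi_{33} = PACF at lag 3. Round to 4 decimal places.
\phi_{33} = -0.1609

The PACF at lag k is phi_{kk}, the last component of the solution
to the Yule-Walker system G_k phi = r_k where
  (G_k)_{ij} = rho(|i - j|), (r_k)_i = rho(i), i,j = 1..k.
Equivalently, Durbin-Levinson gives phi_{kk} iteratively:
  phi_{11} = rho(1)
  phi_{kk} = [rho(k) - sum_{j=1..k-1} phi_{k-1,j} rho(k-j)]
            / [1 - sum_{j=1..k-1} phi_{k-1,j} rho(j)],
  phi_{k,j} = phi_{k-1,j} - phi_{kk} phi_{k-1,k-j},  j = 1..k-1.
Step k = 1:
  phi_11 = rho(1) = -0.7088.
Step k = 2:
  phi_22 = [rho(2) - phi_11 rho(1)] / [1 - phi_11 rho(1)] = [0.6945 - (-0.7088)(-0.7088)] / [1 - (-0.7088)(-0.7088)]
         = 0.19210256 / 0.49760256 = 0.386056.
  Update: phi_21 = phi_11 - phi_22 phi_11 = -0.7088 - (0.386056)(-0.7088) = -0.435163.
Step k = 3:
  phi_33 = [rho(3) - phi_21 rho(2) - phi_22 rho(1)] / [1 - phi_21 rho(1) - phi_22 rho(2)]
    numerator   = -0.644 - (-0.435163)(0.6945) - (0.386056)(-0.7088) = -0.06814241
    denominator = 1 - (-0.435163)(-0.7088) - (0.386056)(0.6945) = 0.42344017
  phi_33 = -0.06814241 / 0.42344017 = -0.1609.
Therefore phi_{33} = -0.1609.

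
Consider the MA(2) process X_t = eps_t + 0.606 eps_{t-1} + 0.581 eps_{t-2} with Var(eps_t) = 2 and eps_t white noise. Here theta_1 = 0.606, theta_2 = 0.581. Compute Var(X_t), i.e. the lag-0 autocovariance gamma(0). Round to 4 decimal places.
\gamma(0) = 3.4096

For an MA(q) process X_t = eps_t + sum_i theta_i eps_{t-i} with
Var(eps_t) = sigma^2, the variance is
  gamma(0) = sigma^2 * (1 + sum_i theta_i^2).
  sum_i theta_i^2 = (0.606)^2 + (0.581)^2 = 0.367236 + 0.337561 = 0.704797.
  gamma(0) = 2 * (1 + 0.704797) = 2 * 1.704797 = 3.409594, which rounds to 3.4096.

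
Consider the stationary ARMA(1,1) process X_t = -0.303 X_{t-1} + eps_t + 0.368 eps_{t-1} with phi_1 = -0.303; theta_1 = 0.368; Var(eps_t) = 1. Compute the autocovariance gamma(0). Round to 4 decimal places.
\gamma(0) = 1.0047

Multiply the model equation by X_{t-k} and take expectations. With theta_0 = psi_0 = 1 and psi_j the MA(infinity) weights, this gives
  gamma(k) - sum_i phi_i gamma(k-i) = c_k,
  c_k = sigma^2 * sum_{j=k..q} theta_j psi_{j-k}   (c_k = 0 for k > q),
using gamma(-m) = gamma(m).
psi-weights needed (psi_j = theta_j + sum_i phi_i psi_{j-i}):
  psi_1 = theta_1 + phi_1 = 0.368 + (-0.303) = 0.065
Right-hand sides:
  c_0 = sigma^2 (1 + theta_1 psi_1) = 1 * (1 + (0.368)(0.065)) = 1 * 1.02392 = 1.02392
  c_1 = sigma^2 theta_1 = 1 * (0.368) = 0.368
  c_2 = 0
Equations for k = 0 and k = 1 (AR order 1):
  gamma(0) = phi_1 gamma(1) + c_0
  gamma(1) = phi_1 gamma(0) + c_1
Substituting the second into the first: gamma(0) (1 - phi_1^2) = c_0 + phi_1 c_1, so
  gamma(0) = (c_0 + phi_1 c_1) / (1 - phi_1^2) = (1.02392 + (-0.303)(0.368)) / (1 - (-0.303)^2) = 0.912416 / 0.908191 = 1.004652.
Therefore gamma(0) = 1.0047 (to 4 decimal places).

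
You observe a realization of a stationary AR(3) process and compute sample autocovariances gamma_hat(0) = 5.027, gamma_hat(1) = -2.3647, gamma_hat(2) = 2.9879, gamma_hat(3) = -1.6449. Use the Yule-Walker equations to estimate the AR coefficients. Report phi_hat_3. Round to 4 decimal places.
\hat\phi_{3} = 0.0730

The Yule-Walker equations for an AR(p) process read, in matrix form,
  Gamma_p phi = r_p,   with   (Gamma_p)_{ij} = gamma(|i - j|),
                       (r_p)_i = gamma(i),   i,j = 1..p.
Substitute the sample gammas (Toeplitz matrix and right-hand side of size 3):
  Gamma_p = [[5.027, -2.3647, 2.9879], [-2.3647, 5.027, -2.3647], [2.9879, -2.3647, 5.027]]
  r_p     = [-2.3647, 2.9879, -1.6449]
Written out (R1..R3):
  (R1) 5.027 phi_1 - 2.3647 phi_2 + 2.9879 phi_3 = -2.3647
  (R2) -2.3647 phi_1 + 5.027 phi_2 - 2.3647 phi_3 = 2.9879
  (R3) 2.9879 phi_1 - 2.3647 phi_2 + 5.027 phi_3 = -1.6449
Gaussian elimination:
  R2 <- R2 - (-2.3647/5.027) R1 = R2 - (-0.4704) R1:  3.914645 phi_2 - 0.959192 phi_3 = 1.875545
  R3 <- R3 - (2.9879/5.027) R1 = R3 - (0.59437) R1:  -0.959192 phi_2 + 3.251081 phi_3 = -0.239392
  R3 <- R3 - (-0.959192/3.914645) R2 = R3 - (-0.245027) R2:  3.016053 phi_3 = 0.220166
Back-substitution:
  phi_hat_3 = 0.220166 / 3.016053 = 0.072998
  phi_hat_2 = (1.875545 - (-0.959192)(0.072998)) / 3.914645 = 0.496996
  phi_hat_1 = (-2.3647 - (-2.3647)(0.496996) - (2.9879)(0.072998)) / 5.027 = -0.280001
So phi_hat = [-0.2800, 0.4970, 0.0730].
Therefore phi_hat_3 = 0.0730.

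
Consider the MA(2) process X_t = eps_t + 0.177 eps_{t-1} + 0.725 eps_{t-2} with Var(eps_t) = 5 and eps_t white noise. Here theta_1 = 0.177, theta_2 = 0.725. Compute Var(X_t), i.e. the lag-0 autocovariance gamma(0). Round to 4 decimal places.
\gamma(0) = 7.7848

For an MA(q) process X_t = eps_t + sum_i theta_i eps_{t-i} with
Var(eps_t) = sigma^2, the variance is
  gamma(0) = sigma^2 * (1 + sum_i theta_i^2).
  sum_i theta_i^2 = (0.177)^2 + (0.725)^2 = 0.031329 + 0.525625 = 0.556954.
  gamma(0) = 5 * (1 + 0.556954) = 5 * 1.556954 = 7.78477, which rounds to 7.7848.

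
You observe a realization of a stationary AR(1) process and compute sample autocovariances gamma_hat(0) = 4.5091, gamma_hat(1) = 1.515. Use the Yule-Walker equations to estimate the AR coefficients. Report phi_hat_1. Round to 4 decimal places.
\hat\phi_{1} = 0.3360

The Yule-Walker equations for an AR(p) process read, in matrix form,
  Gamma_p phi = r_p,   with   (Gamma_p)_{ij} = gamma(|i - j|),
                       (r_p)_i = gamma(i),   i,j = 1..p.
Substitute the sample gammas (Toeplitz matrix and right-hand side of size 1):
  Gamma_p = [[4.5091]]
  r_p     = [1.515]
With p = 1 this is the single equation gamma(0) phi_1 = gamma(1):
  phi_hat_1 = gamma(1) / gamma(0) = 1.515 / 4.5091 = 0.3360.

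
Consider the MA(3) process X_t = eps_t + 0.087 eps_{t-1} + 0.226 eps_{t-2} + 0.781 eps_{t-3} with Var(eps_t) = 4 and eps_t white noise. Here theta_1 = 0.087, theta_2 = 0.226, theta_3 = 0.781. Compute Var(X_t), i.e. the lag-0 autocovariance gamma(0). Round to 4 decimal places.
\gamma(0) = 6.6744

For an MA(q) process X_t = eps_t + sum_i theta_i eps_{t-i} with
Var(eps_t) = sigma^2, the variance is
  gamma(0) = sigma^2 * (1 + sum_i theta_i^2).
  sum_i theta_i^2 = (0.087)^2 + (0.226)^2 + (0.781)^2 = 0.007569 + 0.051076 + 0.609961 = 0.668606.
  gamma(0) = 4 * (1 + 0.668606) = 4 * 1.668606 = 6.674424, which rounds to 6.6744.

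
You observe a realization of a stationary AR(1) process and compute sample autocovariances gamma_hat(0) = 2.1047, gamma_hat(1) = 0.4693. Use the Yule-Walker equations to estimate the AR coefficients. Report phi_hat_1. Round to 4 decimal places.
\hat\phi_{1} = 0.2230

The Yule-Walker equations for an AR(p) process read, in matrix form,
  Gamma_p phi = r_p,   with   (Gamma_p)_{ij} = gamma(|i - j|),
                       (r_p)_i = gamma(i),   i,j = 1..p.
Substitute the sample gammas (Toeplitz matrix and right-hand side of size 1):
  Gamma_p = [[2.1047]]
  r_p     = [0.4693]
With p = 1 this is the single equation gamma(0) phi_1 = gamma(1):
  phi_hat_1 = gamma(1) / gamma(0) = 0.4693 / 2.1047 = 0.2230.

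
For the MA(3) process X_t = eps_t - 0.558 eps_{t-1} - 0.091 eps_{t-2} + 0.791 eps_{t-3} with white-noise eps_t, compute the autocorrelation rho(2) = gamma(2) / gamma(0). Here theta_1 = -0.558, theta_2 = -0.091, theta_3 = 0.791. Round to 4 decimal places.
\rho(2) = -0.2737

For an MA(q) process with theta_0 = 1, the autocovariance is
  gamma(k) = sigma^2 * sum_{i=0..q-k} theta_i * theta_{i+k},
and rho(k) = gamma(k) / gamma(0). Sigma^2 cancels.
  numerator   = (1)*(-0.091) + (-0.558)*(0.791) = -0.532378.
  denominator = (1)^2 + (-0.558)^2 + (-0.091)^2 + (0.791)^2 = 1.945326.
  rho(2) = -0.532378 / 1.945326 = -0.2737.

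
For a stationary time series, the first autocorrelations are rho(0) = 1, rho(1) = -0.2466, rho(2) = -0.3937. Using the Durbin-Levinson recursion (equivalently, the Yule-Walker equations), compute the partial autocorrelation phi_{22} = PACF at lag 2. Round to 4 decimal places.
\phi_{22} = -0.4839

The PACF at lag k is phi_{kk}, the last component of the solution
to the Yule-Walker system G_k phi = r_k where
  (G_k)_{ij} = rho(|i - j|), (r_k)_i = rho(i), i,j = 1..k.
Equivalently, Durbin-Levinson gives phi_{kk} iteratively:
  phi_{11} = rho(1)
  phi_{kk} = [rho(k) - sum_{j=1..k-1} phi_{k-1,j} rho(k-j)]
            / [1 - sum_{j=1..k-1} phi_{k-1,j} rho(j)],
  phi_{k,j} = phi_{k-1,j} - phi_{kk} phi_{k-1,k-j},  j = 1..k-1.
Step k = 1:
  phi_11 = rho(1) = -0.2466.
Step k = 2:
  phi_22 = [rho(2) - phi_11 rho(1)] / [1 - phi_11 rho(1)] = [-0.3937 - (-0.2466)(-0.2466)] / [1 - (-0.2466)(-0.2466)]
         = -0.45451156 / 0.93918844 = -0.4839.
Therefore phi_{22} = -0.4839.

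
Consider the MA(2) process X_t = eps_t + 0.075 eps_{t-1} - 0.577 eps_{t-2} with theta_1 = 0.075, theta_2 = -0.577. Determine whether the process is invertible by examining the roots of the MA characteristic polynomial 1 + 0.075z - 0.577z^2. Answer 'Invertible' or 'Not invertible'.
\text{Invertible}

The MA(q) characteristic polynomial is P(z) = 1 + 0.075z - 0.577z^2.
Invertibility requires all roots to lie outside the unit circle, i.e. |z| > 1 for every root.
Set 1 + (0.075) z + (-0.577) z^2 = 0, i.e. a z^2 + b z + c = 0 with a = -0.577, b = 0.075, c = 1.
Discriminant D = b^2 - 4ac = (0.075)^2 - 4*(-0.577)*1 = 0.005625 - (-2.308) = 2.313625.
D >= 0, so the roots are real: z = (-b +/- sqrt(D)) / (2a) = (-0.075 +/- 1.52106) / (-1.154).
  z_1 = (-0.075 + 1.52106) / (-1.154) = -1.2531,   |z_1| = 1.2531.
  z_2 = (-0.075 - 1.52106) / (-1.154) = 1.3831,   |z_2| = 1.3831.
Moduli of all roots: 1.2531, 1.3831.
All moduli strictly greater than 1? Yes.
Verdict: Invertible.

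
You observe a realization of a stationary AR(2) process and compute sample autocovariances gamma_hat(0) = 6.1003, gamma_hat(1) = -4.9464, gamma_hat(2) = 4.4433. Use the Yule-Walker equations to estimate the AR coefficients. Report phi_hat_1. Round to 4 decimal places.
\hat\phi_{1} = -0.6430

The Yule-Walker equations for an AR(p) process read, in matrix form,
  Gamma_p phi = r_p,   with   (Gamma_p)_{ij} = gamma(|i - j|),
                       (r_p)_i = gamma(i),   i,j = 1..p.
Substitute the sample gammas (Toeplitz matrix and right-hand side of size 2):
  Gamma_p = [[6.1003, -4.9464], [-4.9464, 6.1003]]
  r_p     = [-4.9464, 4.4433]
Written out:
  6.1003 phi_1 - 4.9464 phi_2 = -4.9464
  -4.9464 phi_1 + 6.1003 phi_2 = 4.4433
Solve by Cramer's rule:
  det = gamma(0)^2 - gamma(1)^2 = (6.1003)^2 - (-4.9464)^2 = 37.21366009 - 24.46687296 = 12.74678713
  phi_hat_1 = [gamma(1) gamma(0) - gamma(1) gamma(2)] / det = [(-4.9464)(6.1003) - (-4.9464)(4.4433)] / 12.74678713 = -8.1961848 / 12.74678713 = -0.643
  phi_hat_2 = [gamma(0) gamma(2) - gamma(1)^2] / det = [(6.1003)(4.4433) - (-4.9464)^2] / 12.74678713 = 2.63859003 / 12.74678713 = 0.207
So phi_hat = [-0.6430, 0.2070].
Therefore phi_hat_1 = -0.6430.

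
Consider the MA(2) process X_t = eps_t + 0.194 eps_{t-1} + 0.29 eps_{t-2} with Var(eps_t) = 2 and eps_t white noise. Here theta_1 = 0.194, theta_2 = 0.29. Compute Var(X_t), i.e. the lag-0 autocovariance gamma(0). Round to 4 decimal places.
\gamma(0) = 2.2435

For an MA(q) process X_t = eps_t + sum_i theta_i eps_{t-i} with
Var(eps_t) = sigma^2, the variance is
  gamma(0) = sigma^2 * (1 + sum_i theta_i^2).
  sum_i theta_i^2 = (0.194)^2 + (0.29)^2 = 0.037636 + 0.0841 = 0.121736.
  gamma(0) = 2 * (1 + 0.121736) = 2 * 1.121736 = 2.243472, which rounds to 2.2435.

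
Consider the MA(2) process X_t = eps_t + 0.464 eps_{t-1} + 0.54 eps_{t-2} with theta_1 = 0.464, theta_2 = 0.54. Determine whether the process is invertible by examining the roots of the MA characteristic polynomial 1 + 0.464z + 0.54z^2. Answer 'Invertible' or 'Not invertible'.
\text{Invertible}

The MA(q) characteristic polynomial is P(z) = 1 + 0.464z + 0.54z^2.
Invertibility requires all roots to lie outside the unit circle, i.e. |z| > 1 for every root.
Set 1 + (0.464) z + (0.54) z^2 = 0, i.e. a z^2 + b z + c = 0 with a = 0.54, b = 0.464, c = 1.
Discriminant D = b^2 - 4ac = (0.464)^2 - 4*(0.54)*1 = 0.215296 - (2.16) = -1.944704.
D < 0, so the roots are the complex-conjugate pair z = (-b +/- i sqrt(-D)) / (2a) = -0.4296 +/- 1.2912i.
For a conjugate pair |z|^2 = z * conj(z) = (product of roots) = c/a = 1/(0.54) = 1.851852, so |z| = sqrt(1.851852) = 1.3608 for both roots.
Moduli of all roots: 1.3608, 1.3608.
All moduli strictly greater than 1? Yes.
Verdict: Invertible.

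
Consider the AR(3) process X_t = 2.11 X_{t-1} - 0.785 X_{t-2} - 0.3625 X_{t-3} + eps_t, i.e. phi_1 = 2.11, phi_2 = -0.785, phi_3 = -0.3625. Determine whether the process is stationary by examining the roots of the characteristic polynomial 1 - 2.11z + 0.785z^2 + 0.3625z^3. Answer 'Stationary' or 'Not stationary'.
\text{Not stationary}

The AR(p) characteristic polynomial is P(z) = 1 - 2.11z + 0.785z^2 + 0.3625z^3.
Stationarity requires all roots to lie outside the unit circle, i.e. |z| > 1 for every root.
Degree 3: look for a simple real root z0 first, then factor out (1 - z/z0) and solve the remaining quadratic.
Testing z0 = 0.8: P(0.8) = 1 + (-2.11)(0.8) + (0.785)(0.8)^2 + (0.3625)(0.8)^3
  = 1 + (-1.688) + (0.5024) + (0.1856) = 0.  So z_0 = 0.8 is a root, |z_0| = 0.8.
Divide out the factor (1 - 1.25 z) = (1 - z/z0) (since 1/z0 = 1.25):
  P(z) = (1 - 1.25 z)(1 + (-0.86) z + (-0.29) z^2)
  [check: z-coef -0.86 - (1.25) = -2.11; z^2-coef -0.29 - (1.25)(-0.86) = 0.785; z^3-coef -(1.25)(-0.29) = 0.3625.]
Remaining roots from the quadratic factor 1 + (-0.86) z + (-0.29) z^2:
  Set 1 + (-0.86) z + (-0.29) z^2 = 0, i.e. a z^2 + b z + c = 0 with a = -0.29, b = -0.86, c = 1.
  Discriminant D = b^2 - 4ac = (-0.86)^2 - 4*(-0.29)*1 = 0.7396 - (-1.16) = 1.8996.
  D >= 0, so the roots are real: z = (-b +/- sqrt(D)) / (2a) = (0.86 +/- 1.37826) / (-0.58).
    z_1 = (0.86 + 1.37826) / (-0.58) = -3.8591,   |z_1| = 3.8591.
    z_2 = (0.86 - 1.37826) / (-0.58) = 0.8936,   |z_2| = 0.8936.
Moduli of all roots: 0.8000, 3.8591, 0.8936.
All moduli strictly greater than 1? No.
Verdict: Not stationary.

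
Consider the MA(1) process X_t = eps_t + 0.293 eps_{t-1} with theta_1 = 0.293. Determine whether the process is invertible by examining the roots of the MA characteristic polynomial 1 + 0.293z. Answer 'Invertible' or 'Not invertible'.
\text{Invertible}

The MA(q) characteristic polynomial is P(z) = 1 + 0.293z.
Invertibility requires all roots to lie outside the unit circle, i.e. |z| > 1 for every root.
This is linear in z: 1 + (0.293) z = 0  =>  z = -1/(0.293) = -3.412969,  |z| = 3.412969.
Moduli of all roots: 3.4130.
All moduli strictly greater than 1? Yes.
Verdict: Invertible.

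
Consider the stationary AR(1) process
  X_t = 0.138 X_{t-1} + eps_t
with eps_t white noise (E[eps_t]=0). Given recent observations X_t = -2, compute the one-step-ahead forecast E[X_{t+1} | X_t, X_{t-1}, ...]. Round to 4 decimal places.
E[X_{t+1} \mid \mathcal F_t] = -0.2760

For an AR(p) model X_t = c + sum_i phi_i X_{t-i} + eps_t, the
one-step-ahead conditional mean is
  E[X_{t+1} | X_t, ...] = c + sum_i phi_i X_{t+1-i}.
Substitute known values:
  E[X_{t+1} | ...] = (0.138) * (-2)
                   = -0.2760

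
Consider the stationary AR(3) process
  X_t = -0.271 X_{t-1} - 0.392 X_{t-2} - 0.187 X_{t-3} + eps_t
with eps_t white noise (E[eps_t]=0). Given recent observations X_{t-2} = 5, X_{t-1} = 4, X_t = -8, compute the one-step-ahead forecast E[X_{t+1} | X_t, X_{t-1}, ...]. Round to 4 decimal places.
E[X_{t+1} \mid \mathcal F_t] = -0.3350

For an AR(p) model X_t = c + sum_i phi_i X_{t-i} + eps_t, the
one-step-ahead conditional mean is
  E[X_{t+1} | X_t, ...] = c + sum_i phi_i X_{t+1-i}.
Substitute known values:
  E[X_{t+1} | ...] = (-0.271) * (-8) + (-0.392) * (4) + (-0.187) * (5)
                   = -0.3350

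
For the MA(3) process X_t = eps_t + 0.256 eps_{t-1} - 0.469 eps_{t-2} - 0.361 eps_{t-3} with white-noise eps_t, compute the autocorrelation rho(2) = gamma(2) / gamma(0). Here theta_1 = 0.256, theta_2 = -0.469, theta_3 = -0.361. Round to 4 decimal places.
\rho(2) = -0.3965

For an MA(q) process with theta_0 = 1, the autocovariance is
  gamma(k) = sigma^2 * sum_{i=0..q-k} theta_i * theta_{i+k},
and rho(k) = gamma(k) / gamma(0). Sigma^2 cancels.
  numerator   = (1)*(-0.469) + (0.256)*(-0.361) = -0.561416.
  denominator = (1)^2 + (0.256)^2 + (-0.469)^2 + (-0.361)^2 = 1.415818.
  rho(2) = -0.561416 / 1.415818 = -0.3965.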